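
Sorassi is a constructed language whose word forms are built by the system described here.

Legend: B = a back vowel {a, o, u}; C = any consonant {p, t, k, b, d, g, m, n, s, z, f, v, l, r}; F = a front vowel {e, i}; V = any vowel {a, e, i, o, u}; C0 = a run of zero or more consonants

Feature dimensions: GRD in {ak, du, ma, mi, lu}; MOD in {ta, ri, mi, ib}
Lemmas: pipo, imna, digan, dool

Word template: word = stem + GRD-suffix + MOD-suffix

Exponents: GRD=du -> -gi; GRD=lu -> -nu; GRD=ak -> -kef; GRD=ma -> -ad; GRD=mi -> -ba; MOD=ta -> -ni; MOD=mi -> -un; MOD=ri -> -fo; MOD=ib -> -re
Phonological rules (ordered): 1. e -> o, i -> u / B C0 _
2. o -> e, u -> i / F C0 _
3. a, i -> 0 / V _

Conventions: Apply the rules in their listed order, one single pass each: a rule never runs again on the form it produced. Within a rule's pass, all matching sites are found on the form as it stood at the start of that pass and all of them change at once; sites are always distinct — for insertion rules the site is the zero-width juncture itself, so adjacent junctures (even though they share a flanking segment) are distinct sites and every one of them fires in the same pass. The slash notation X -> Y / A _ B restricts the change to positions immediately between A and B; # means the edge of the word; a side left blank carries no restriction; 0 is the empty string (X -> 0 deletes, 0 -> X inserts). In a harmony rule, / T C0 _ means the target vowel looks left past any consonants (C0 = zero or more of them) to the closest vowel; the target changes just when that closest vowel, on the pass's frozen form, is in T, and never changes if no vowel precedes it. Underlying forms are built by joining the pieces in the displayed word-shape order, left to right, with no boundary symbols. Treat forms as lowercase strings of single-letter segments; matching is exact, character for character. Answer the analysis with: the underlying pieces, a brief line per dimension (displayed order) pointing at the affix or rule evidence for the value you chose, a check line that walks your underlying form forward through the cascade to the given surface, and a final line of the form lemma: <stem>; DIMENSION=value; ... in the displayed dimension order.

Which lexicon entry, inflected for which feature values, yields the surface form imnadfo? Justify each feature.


underlying: imna-ad-fo
GRD=ma - signalled by the affix -ad
MOD=ri - signalled by the affix -fo
check: imnaadfo -> imnaadfo -> imnaadfo -> imnadfo
lemma: imna; GRD=ma; MOD=ri


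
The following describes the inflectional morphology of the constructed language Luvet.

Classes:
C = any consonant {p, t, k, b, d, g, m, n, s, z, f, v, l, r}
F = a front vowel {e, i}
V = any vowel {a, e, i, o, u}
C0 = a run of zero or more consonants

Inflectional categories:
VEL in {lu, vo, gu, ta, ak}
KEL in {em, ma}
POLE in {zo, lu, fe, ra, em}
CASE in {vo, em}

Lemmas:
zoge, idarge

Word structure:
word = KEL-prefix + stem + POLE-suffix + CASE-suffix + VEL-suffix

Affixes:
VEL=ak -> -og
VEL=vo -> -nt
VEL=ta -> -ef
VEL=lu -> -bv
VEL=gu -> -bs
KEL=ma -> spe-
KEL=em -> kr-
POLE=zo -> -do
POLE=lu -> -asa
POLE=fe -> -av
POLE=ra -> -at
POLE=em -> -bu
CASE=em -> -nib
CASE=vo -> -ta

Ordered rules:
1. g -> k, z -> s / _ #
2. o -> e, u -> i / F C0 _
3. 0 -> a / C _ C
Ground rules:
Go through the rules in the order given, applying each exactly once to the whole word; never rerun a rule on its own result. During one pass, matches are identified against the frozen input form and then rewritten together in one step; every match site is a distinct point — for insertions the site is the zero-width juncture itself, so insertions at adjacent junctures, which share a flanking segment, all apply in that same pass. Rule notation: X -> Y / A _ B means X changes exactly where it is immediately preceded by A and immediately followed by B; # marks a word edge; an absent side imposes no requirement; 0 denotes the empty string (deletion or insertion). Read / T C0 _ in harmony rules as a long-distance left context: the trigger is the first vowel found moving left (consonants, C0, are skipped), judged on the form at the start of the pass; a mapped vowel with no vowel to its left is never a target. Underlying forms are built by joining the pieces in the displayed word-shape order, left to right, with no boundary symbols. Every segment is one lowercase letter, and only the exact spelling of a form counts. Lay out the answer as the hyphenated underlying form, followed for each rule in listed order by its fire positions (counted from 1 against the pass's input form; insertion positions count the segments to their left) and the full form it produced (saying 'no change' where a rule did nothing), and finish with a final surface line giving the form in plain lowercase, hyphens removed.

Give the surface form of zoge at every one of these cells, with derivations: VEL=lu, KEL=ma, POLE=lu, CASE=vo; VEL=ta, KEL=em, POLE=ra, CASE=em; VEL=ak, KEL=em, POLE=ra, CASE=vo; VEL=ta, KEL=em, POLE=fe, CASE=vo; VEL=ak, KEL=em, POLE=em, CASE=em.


cell VEL=lu, KEL=ma, POLE=lu, CASE=vo:
underlying: spe-zoge-asa-ta-bv
1. g -> k, z -> s / _ #: no change
2. o -> e, u -> i / F C0 _: fires at position(s) 5: spezegeasatabv
3. 0 -> a / C _ C: inserts after position(s) 1, 13: sapezegeasatabav
surface: sapezegeasatabav

cell VEL=ta, KEL=em, POLE=ra, CASE=em:
underlying: kr-zoge-at-nib-ef
1. g -> k, z -> s / _ #: no change
2. o -> e, u -> i / F C0 _: no change
3. 0 -> a / C _ C: inserts after position(s) 1, 2, 8: karazogeatanibef
surface: karazogeatanibef

cell VEL=ak, KEL=em, POLE=ra, CASE=vo:
underlying: kr-zoge-at-ta-og
1. g -> k, z -> s / _ #: fires at position(s) 12: krzogeattaok
2. o -> e, u -> i / F C0 _: no change
3. 0 -> a / C _ C: inserts after position(s) 1, 2, 8: karazogeatataok
surface: karazogeatataok

cell VEL=ta, KEL=em, POLE=fe, CASE=vo:
underlying: kr-zoge-av-ta-ef
1. g -> k, z -> s / _ #: no change
2. o -> e, u -> i / F C0 _: no change
3. 0 -> a / C _ C: inserts after position(s) 1, 2, 8: karazogeavataef
surface: karazogeavataef

cell VEL=ak, KEL=em, POLE=em, CASE=em:
underlying: kr-zoge-bu-nib-og
1. g -> k, z -> s / _ #: fires at position(s) 13: krzogebunibok
2. o -> e, u -> i / F C0 _: fires at position(s) 8, 12: krzogebinibek
3. 0 -> a / C _ C: inserts after position(s) 1, 2: karazogebinibek
surface: karazogebinibek


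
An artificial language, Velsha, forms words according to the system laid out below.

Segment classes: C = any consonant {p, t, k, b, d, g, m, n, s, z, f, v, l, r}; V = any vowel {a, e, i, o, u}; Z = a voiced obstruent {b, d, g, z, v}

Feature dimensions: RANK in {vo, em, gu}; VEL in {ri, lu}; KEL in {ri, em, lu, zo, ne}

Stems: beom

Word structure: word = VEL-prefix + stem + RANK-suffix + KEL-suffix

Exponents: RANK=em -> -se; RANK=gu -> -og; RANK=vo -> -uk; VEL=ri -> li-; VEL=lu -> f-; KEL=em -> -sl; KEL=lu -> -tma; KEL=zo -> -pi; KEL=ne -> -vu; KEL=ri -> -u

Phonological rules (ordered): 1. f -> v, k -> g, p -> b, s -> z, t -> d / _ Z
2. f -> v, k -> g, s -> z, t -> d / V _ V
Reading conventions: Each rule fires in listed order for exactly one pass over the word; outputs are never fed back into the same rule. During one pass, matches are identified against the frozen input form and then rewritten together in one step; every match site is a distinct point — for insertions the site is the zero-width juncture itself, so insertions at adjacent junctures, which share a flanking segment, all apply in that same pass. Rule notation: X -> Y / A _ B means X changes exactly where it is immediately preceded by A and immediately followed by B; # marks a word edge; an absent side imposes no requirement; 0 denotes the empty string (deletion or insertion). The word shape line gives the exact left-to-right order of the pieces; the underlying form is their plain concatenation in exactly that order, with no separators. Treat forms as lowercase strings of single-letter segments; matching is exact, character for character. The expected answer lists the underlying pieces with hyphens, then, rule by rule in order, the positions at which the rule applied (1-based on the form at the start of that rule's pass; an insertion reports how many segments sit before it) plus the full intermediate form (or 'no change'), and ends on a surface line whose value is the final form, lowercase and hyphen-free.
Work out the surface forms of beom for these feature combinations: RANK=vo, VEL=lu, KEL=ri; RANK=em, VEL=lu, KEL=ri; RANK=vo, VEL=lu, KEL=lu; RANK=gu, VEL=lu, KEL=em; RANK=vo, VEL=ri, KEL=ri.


cell RANK=vo, VEL=lu, KEL=ri:
underlying: f-beom-uk-u
1. f -> v, k -> g, p -> b, s -> z, t -> d / _ Z: fires at position(s) 1: vbeomuku
2. f -> v, k -> g, s -> z, t -> d / V _ V: fires at position(s) 7: vbeomugu
surface: vbeomugu

cell RANK=em, VEL=lu, KEL=ri:
underlying: f-beom-se-u
1. f -> v, k -> g, p -> b, s -> z, t -> d / _ Z: fires at position(s) 1: vbeomseu
2. f -> v, k -> g, s -> z, t -> d / V _ V: no change
surface: vbeomseu

cell RANK=vo, VEL=lu, KEL=lu:
underlying: f-beom-uk-tma
1. f -> v, k -> g, p -> b, s -> z, t -> d / _ Z: fires at position(s) 1: vbeomuktma
2. f -> v, k -> g, s -> z, t -> d / V _ V: no change
surface: vbeomuktma

cell RANK=gu, VEL=lu, KEL=em:
underlying: f-beom-og-sl
1. f -> v, k -> g, p -> b, s -> z, t -> d / _ Z: fires at position(s) 1: vbeomogsl
2. f -> v, k -> g, s -> z, t -> d / V _ V: no change
surface: vbeomogsl

cell RANK=vo, VEL=ri, KEL=ri:
underlying: li-beom-uk-u
1. f -> v, k -> g, p -> b, s -> z, t -> d / _ Z: no change
2. f -> v, k -> g, s -> z, t -> d / V _ V: fires at position(s) 8: libeomugu
surface: libeomugu


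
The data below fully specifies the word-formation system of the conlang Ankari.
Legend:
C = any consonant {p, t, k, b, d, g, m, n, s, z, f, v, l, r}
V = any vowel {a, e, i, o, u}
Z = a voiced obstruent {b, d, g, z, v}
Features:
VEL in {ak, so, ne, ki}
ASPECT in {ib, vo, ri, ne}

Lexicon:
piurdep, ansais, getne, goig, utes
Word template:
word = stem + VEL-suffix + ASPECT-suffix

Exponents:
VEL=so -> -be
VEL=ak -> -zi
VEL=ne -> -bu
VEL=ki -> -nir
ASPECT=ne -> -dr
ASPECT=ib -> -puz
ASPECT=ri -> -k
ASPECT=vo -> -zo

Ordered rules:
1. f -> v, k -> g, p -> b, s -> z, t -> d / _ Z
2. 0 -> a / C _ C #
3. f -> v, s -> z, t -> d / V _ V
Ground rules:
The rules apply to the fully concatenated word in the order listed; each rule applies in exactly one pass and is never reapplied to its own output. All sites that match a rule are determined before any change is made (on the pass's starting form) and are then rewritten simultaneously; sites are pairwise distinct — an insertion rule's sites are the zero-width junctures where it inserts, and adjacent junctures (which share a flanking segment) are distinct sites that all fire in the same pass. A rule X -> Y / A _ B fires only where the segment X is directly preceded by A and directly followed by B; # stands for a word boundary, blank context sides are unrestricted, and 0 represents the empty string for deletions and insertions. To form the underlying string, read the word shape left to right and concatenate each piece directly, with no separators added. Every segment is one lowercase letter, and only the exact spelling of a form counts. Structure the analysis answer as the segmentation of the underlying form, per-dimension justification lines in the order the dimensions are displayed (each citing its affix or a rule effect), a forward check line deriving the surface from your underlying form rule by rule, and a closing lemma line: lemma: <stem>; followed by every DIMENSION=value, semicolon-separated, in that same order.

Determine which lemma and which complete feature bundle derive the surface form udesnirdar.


underlying: utes-nir-dr
VEL=ki - signalled by the affix -nir
ASPECT=ne - signalled by the affix -dr
check: utesnirdr -> utesnirdr -> utesnirdar -> udesnirdar
lemma: utes; VEL=ki; ASPECT=ne


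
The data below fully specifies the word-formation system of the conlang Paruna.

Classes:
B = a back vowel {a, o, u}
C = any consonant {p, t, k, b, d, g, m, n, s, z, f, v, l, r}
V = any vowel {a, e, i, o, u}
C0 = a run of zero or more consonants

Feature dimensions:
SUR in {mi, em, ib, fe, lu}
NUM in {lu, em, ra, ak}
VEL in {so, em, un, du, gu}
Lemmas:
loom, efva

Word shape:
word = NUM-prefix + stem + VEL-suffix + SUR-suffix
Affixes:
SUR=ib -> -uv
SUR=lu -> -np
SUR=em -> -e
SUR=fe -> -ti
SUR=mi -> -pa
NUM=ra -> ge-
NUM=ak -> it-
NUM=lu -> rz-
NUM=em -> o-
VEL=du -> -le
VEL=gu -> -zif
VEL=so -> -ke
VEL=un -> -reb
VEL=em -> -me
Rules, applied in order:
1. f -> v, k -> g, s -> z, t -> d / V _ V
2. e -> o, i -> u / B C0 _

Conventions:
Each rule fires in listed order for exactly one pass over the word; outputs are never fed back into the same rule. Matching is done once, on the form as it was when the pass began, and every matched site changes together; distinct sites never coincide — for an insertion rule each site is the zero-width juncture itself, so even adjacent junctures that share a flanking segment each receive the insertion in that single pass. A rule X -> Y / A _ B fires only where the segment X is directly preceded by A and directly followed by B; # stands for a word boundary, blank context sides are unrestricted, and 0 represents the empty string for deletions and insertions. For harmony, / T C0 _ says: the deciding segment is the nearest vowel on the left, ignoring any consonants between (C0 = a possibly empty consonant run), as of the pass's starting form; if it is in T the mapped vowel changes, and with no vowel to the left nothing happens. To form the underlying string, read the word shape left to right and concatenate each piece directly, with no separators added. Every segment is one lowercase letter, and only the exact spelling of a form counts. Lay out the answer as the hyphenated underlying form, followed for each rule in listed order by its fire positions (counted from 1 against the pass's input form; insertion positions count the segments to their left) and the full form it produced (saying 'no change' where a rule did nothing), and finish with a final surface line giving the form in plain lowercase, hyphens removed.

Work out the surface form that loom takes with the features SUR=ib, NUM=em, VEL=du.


underlying: o-loom-le-uv
1. f -> v, k -> g, s -> z, t -> d / V _ V: no change
2. e -> o, i -> u / B C0 _: fires at position(s) 7: oloomlouv
surface: oloomlouv


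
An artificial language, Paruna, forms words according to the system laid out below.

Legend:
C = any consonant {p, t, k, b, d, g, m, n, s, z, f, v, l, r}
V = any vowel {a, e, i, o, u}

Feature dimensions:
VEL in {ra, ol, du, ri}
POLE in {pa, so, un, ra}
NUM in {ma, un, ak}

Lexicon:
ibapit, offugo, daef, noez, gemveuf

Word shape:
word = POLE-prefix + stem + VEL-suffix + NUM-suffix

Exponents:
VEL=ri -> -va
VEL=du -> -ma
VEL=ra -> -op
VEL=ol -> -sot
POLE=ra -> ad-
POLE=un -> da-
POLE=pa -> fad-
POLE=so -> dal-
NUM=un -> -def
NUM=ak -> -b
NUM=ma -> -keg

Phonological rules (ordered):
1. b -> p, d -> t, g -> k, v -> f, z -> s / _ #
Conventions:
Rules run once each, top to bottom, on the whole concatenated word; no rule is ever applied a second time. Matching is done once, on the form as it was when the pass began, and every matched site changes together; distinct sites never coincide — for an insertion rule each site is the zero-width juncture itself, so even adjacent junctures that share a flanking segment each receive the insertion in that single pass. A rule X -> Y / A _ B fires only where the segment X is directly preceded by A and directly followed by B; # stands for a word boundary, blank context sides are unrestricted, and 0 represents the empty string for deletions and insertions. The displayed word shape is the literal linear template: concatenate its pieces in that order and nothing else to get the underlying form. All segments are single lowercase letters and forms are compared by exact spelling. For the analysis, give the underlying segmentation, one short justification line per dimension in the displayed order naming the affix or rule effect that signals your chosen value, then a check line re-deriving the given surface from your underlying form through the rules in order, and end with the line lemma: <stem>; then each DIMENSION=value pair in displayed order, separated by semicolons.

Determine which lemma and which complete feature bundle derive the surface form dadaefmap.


underlying: da-daef-ma-b
VEL=du - signalled by the affix -ma
POLE=un - signalled by the affix da-
NUM=ak - signalled by the affix -b
check: dadaefmab -> dadaefmap
lemma: daef; VEL=du; POLE=un; NUM=ak


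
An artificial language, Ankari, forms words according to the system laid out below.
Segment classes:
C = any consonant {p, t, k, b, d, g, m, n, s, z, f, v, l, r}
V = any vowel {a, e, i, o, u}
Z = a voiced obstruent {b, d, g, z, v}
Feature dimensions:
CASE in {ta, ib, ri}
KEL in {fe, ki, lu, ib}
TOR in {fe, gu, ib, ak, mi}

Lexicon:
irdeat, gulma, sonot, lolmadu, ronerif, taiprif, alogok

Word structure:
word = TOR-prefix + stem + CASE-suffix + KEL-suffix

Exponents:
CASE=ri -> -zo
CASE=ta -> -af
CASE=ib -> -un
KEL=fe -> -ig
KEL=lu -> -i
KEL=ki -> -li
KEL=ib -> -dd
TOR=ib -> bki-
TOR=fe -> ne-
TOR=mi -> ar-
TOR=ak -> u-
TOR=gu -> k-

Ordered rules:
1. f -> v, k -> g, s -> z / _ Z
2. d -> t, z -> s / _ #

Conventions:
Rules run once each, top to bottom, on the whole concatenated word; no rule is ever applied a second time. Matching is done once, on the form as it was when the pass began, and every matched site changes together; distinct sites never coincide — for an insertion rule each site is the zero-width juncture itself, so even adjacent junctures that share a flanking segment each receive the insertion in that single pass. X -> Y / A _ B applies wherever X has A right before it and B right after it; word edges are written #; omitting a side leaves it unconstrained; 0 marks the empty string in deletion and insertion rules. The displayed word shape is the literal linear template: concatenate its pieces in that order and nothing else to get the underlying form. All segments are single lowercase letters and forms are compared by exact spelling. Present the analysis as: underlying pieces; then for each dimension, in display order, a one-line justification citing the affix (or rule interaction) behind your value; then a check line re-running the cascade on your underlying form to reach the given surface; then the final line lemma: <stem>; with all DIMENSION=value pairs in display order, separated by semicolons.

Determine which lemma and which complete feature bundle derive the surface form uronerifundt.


underlying: u-ronerif-un-dd
CASE=ib - signalled by the affix -un
KEL=ib - signalled by the affix -dd
TOR=ak - signalled by the affix u-
check: uronerifundd -> uronerifundd -> uronerifundt
lemma: ronerif; CASE=ib; KEL=ib; TOR=ak


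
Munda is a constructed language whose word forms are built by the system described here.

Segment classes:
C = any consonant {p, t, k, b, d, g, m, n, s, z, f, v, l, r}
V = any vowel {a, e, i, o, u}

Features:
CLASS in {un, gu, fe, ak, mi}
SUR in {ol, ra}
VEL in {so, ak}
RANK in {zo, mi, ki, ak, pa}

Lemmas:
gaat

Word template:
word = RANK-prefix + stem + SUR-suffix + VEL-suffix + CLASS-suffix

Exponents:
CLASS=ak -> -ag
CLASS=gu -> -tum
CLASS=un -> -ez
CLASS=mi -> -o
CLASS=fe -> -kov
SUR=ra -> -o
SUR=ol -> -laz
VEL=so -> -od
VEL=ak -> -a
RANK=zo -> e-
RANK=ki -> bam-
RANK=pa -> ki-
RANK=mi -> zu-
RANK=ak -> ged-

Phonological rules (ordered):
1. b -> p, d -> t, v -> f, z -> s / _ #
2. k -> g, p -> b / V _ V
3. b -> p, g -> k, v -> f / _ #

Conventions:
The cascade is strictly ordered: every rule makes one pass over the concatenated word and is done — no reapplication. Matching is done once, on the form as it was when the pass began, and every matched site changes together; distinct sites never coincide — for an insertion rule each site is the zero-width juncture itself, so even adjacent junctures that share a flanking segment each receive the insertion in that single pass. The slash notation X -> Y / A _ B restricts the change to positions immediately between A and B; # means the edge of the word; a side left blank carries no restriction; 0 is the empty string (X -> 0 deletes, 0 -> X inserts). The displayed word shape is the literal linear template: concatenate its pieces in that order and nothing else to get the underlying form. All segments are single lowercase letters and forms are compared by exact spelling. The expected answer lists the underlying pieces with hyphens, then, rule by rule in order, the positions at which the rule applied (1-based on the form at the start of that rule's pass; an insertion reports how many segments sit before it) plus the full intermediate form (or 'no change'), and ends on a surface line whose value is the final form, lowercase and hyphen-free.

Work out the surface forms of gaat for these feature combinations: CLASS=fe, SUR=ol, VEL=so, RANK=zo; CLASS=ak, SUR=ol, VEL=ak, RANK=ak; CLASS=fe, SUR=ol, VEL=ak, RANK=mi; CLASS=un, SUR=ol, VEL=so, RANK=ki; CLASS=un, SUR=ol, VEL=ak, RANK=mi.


cell CLASS=fe, SUR=ol, VEL=so, RANK=zo:
underlying: e-gaat-laz-od-kov
1. b -> p, d -> t, v -> f, z -> s / _ #: fires at position(s) 13: egaatlazodkof
2. k -> g, p -> b / V _ V: no change
3. b -> p, g -> k, v -> f / _ #: no change
surface: egaatlazodkof

cell CLASS=ak, SUR=ol, VEL=ak, RANK=ak:
underlying: ged-gaat-laz-a-ag
1. b -> p, d -> t, v -> f, z -> s / _ #: no change
2. k -> g, p -> b / V _ V: no change
3. b -> p, g -> k, v -> f / _ #: fires at position(s) 13: gedgaatlazaak
surface: gedgaatlazaak

cell CLASS=fe, SUR=ol, VEL=ak, RANK=mi:
underlying: zu-gaat-laz-a-kov
1. b -> p, d -> t, v -> f, z -> s / _ #: fires at position(s) 13: zugaatlazakof
2. k -> g, p -> b / V _ V: fires at position(s) 11: zugaatlazagof
3. b -> p, g -> k, v -> f / _ #: no change
surface: zugaatlazagof

cell CLASS=un, SUR=ol, VEL=so, RANK=ki:
underlying: bam-gaat-laz-od-ez
1. b -> p, d -> t, v -> f, z -> s / _ #: fires at position(s) 14: bamgaatlazodes
2. k -> g, p -> b / V _ V: no change
3. b -> p, g -> k, v -> f / _ #: no change
surface: bamgaatlazodes

cell CLASS=un, SUR=ol, VEL=ak, RANK=mi:
underlying: zu-gaat-laz-a-ez
1. b -> p, d -> t, v -> f, z -> s / _ #: fires at position(s) 12: zugaatlazaes
2. k -> g, p -> b / V _ V: no change
3. b -> p, g -> k, v -> f / _ #: no change
surface: zugaatlazaes


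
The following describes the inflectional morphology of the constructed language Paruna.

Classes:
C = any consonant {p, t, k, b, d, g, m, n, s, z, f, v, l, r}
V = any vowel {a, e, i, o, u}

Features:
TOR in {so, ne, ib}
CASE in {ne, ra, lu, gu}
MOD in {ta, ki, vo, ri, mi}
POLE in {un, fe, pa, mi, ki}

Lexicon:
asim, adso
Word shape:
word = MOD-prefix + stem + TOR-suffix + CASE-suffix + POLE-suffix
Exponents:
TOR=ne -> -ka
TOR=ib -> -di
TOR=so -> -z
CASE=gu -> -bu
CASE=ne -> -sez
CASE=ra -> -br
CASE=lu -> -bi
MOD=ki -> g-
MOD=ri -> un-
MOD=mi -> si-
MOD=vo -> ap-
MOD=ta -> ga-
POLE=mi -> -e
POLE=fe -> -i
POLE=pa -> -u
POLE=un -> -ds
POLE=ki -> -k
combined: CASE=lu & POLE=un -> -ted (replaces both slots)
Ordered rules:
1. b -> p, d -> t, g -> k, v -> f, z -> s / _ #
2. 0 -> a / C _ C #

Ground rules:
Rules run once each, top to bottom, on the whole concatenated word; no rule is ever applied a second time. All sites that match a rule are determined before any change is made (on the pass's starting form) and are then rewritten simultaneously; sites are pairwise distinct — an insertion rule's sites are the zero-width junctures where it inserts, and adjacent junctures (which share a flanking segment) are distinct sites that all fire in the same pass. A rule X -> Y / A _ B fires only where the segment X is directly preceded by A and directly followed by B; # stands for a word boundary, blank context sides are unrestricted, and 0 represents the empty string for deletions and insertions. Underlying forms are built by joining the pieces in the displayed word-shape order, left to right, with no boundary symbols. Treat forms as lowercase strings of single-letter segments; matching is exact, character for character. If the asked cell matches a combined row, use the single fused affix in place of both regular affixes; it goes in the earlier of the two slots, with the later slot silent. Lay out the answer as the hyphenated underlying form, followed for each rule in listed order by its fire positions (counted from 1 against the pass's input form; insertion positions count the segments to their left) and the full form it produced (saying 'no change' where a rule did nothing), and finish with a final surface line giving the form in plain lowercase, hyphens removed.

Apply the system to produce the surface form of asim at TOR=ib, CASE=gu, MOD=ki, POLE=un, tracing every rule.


underlying: g-asim-di-bu-ds
1. b -> p, d -> t, g -> k, v -> f, z -> s / _ #: no change
2. 0 -> a / C _ C #: inserts after position(s) 10: gasimdibudas
surface: gasimdibudas


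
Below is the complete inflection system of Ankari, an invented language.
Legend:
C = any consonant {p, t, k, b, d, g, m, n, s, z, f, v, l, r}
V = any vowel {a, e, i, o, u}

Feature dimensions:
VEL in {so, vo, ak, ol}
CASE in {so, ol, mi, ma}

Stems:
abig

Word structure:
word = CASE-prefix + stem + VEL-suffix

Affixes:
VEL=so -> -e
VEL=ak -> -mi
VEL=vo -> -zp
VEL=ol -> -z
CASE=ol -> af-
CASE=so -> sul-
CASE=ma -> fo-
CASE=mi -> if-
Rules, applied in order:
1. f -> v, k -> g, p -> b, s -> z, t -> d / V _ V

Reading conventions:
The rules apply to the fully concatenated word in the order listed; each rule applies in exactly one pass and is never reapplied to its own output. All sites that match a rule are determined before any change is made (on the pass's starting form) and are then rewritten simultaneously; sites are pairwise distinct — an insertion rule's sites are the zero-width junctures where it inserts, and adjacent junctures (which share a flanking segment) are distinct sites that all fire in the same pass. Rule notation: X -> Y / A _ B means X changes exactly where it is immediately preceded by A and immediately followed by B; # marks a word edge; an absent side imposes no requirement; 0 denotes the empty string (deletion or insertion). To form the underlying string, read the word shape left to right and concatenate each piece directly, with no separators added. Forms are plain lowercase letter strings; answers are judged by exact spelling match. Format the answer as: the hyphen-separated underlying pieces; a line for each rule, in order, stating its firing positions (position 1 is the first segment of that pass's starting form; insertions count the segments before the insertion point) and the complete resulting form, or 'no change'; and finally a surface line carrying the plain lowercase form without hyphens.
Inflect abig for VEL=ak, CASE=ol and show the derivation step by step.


underlying: af-abig-mi
1. f -> v, k -> g, p -> b, s -> z, t -> d / V _ V: fires at position(s) 2: avabigmi
surface: avabigmi


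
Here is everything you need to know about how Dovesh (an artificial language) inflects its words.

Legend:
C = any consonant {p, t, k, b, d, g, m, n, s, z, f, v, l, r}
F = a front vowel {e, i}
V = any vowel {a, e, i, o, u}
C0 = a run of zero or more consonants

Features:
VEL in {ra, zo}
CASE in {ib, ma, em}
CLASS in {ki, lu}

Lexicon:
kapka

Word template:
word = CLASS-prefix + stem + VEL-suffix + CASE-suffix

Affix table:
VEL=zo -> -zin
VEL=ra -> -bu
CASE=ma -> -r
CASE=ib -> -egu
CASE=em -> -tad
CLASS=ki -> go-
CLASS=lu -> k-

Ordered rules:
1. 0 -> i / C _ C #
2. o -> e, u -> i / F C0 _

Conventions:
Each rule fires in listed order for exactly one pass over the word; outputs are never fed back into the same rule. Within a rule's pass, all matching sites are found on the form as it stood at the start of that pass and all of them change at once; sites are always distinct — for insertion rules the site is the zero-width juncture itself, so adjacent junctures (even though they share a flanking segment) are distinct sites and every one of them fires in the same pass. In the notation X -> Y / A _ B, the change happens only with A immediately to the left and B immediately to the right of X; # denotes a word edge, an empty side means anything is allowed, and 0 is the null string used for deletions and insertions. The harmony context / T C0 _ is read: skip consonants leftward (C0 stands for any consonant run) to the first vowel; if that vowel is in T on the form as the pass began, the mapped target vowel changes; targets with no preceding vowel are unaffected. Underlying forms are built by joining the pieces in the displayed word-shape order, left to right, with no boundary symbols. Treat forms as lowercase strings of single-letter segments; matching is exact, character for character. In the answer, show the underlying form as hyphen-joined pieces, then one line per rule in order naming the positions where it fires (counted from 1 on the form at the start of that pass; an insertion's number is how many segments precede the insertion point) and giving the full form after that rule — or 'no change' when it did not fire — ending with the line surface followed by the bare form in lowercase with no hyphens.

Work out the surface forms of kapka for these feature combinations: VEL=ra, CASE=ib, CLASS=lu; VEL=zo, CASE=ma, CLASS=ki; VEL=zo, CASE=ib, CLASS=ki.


cell VEL=ra, CASE=ib, CLASS=lu:
underlying: k-kapka-bu-egu
1. 0 -> i / C _ C #: no change
2. o -> e, u -> i / F C0 _: fires at position(s) 11: kkapkabuegi
surface: kkapkabuegi

cell VEL=zo, CASE=ma, CLASS=ki:
underlying: go-kapka-zin-r
1. 0 -> i / C _ C #: inserts after position(s) 10: gokapkazinir
2. o -> e, u -> i / F C0 _: no change
surface: gokapkazinir

cell VEL=zo, CASE=ib, CLASS=ki:
underlying: go-kapka-zin-egu
1. 0 -> i / C _ C #: no change
2. o -> e, u -> i / F C0 _: fires at position(s) 13: gokapkazinegi
surface: gokapkazinegi


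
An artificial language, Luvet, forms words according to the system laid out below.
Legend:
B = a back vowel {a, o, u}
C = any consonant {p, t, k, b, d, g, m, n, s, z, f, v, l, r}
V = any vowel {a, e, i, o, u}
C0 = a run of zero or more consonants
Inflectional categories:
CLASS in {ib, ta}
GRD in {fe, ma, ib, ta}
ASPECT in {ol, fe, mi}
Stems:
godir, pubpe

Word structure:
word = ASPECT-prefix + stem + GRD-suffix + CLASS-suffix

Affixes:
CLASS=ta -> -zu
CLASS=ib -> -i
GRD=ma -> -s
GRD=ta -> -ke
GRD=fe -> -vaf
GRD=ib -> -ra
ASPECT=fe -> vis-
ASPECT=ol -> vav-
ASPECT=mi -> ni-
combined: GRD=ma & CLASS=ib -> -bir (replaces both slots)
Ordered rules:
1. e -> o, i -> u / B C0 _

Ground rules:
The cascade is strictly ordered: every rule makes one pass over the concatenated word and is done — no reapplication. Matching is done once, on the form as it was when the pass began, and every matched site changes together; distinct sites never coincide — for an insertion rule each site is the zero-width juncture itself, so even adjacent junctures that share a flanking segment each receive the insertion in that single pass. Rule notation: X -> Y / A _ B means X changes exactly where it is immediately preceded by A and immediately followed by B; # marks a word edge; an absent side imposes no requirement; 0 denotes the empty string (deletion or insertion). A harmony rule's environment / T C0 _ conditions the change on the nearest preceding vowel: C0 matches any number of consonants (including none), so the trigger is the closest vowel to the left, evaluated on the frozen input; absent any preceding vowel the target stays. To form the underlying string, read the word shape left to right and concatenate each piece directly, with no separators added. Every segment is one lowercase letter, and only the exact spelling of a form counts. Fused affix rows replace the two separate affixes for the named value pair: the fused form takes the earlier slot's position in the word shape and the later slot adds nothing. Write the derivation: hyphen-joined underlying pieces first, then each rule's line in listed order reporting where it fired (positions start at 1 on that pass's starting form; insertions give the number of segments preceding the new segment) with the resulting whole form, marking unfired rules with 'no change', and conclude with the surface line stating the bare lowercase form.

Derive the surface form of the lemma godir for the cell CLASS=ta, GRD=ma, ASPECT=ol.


underlying: vav-godir-s-zu
1. e -> o, i -> u / B C0 _: fires at position(s) 7: vavgodurszu
surface: vavgodurszu


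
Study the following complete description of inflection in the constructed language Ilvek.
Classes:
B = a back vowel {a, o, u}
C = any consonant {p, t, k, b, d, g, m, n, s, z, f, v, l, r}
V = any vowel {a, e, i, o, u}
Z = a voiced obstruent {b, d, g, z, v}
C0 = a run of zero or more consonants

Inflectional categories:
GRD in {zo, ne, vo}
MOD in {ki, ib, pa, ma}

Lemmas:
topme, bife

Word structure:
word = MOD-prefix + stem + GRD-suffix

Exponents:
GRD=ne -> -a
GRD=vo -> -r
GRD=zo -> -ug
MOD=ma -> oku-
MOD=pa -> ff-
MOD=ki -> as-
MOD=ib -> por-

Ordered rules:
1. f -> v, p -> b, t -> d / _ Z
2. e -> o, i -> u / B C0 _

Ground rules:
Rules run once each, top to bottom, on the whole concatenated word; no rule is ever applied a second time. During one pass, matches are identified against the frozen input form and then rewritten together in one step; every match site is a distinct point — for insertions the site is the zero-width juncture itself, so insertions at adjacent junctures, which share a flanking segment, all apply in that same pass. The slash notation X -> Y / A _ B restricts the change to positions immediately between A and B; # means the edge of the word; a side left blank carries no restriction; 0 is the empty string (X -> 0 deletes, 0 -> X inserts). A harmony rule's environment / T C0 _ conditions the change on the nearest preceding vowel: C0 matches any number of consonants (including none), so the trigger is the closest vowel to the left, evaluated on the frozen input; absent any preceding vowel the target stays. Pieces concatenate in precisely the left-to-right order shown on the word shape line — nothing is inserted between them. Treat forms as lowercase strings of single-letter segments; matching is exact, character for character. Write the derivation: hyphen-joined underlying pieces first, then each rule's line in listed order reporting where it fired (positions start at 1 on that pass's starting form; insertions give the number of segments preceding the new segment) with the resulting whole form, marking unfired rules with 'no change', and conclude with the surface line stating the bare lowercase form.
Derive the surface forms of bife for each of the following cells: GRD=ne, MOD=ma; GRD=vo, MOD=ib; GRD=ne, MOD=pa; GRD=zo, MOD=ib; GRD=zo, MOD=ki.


cell GRD=ne, MOD=ma:
underlying: oku-bife-a
1. f -> v, p -> b, t -> d / _ Z: no change
2. e -> o, i -> u / B C0 _: fires at position(s) 5: okubufea
surface: okubufea

cell GRD=vo, MOD=ib:
underlying: por-bife-r
1. f -> v, p -> b, t -> d / _ Z: no change
2. e -> o, i -> u / B C0 _: fires at position(s) 5: porbufer
surface: porbufer

cell GRD=ne, MOD=pa:
underlying: ff-bife-a
1. f -> v, p -> b, t -> d / _ Z: fires at position(s) 2: fvbifea
2. e -> o, i -> u / B C0 _: no change
surface: fvbifea

cell GRD=zo, MOD=ib:
underlying: por-bife-ug
1. f -> v, p -> b, t -> d / _ Z: no change
2. e -> o, i -> u / B C0 _: fires at position(s) 5: porbufeug
surface: porbufeug

cell GRD=zo, MOD=ki:
underlying: as-bife-ug
1. f -> v, p -> b, t -> d / _ Z: no change
2. e -> o, i -> u / B C0 _: fires at position(s) 4: asbufeug
surface: asbufeug


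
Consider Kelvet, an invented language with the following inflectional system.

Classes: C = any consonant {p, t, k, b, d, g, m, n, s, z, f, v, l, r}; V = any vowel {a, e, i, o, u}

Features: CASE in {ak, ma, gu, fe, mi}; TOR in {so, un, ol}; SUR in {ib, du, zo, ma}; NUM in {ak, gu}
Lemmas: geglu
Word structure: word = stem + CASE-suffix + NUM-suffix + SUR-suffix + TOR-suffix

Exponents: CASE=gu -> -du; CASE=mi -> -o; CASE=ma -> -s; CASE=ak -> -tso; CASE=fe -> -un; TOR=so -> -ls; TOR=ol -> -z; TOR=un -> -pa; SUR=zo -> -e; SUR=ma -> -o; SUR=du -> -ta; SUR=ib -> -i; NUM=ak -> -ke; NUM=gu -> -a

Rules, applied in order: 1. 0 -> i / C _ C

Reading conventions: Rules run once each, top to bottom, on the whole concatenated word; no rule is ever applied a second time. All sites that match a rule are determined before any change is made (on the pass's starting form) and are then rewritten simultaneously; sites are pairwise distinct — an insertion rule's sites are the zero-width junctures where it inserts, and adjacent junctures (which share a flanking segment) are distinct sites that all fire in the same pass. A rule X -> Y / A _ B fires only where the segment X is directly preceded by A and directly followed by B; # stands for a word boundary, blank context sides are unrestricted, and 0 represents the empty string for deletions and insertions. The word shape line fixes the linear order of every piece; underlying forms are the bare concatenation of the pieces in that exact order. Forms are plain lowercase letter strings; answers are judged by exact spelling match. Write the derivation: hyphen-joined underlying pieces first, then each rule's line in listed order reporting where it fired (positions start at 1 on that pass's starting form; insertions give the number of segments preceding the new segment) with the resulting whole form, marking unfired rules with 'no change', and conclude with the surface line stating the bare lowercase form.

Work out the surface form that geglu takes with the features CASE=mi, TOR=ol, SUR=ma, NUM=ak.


underlying: geglu-o-ke-o-z
1. 0 -> i / C _ C: inserts after position(s) 3: gegiluokeoz
surface: gegiluokeoz


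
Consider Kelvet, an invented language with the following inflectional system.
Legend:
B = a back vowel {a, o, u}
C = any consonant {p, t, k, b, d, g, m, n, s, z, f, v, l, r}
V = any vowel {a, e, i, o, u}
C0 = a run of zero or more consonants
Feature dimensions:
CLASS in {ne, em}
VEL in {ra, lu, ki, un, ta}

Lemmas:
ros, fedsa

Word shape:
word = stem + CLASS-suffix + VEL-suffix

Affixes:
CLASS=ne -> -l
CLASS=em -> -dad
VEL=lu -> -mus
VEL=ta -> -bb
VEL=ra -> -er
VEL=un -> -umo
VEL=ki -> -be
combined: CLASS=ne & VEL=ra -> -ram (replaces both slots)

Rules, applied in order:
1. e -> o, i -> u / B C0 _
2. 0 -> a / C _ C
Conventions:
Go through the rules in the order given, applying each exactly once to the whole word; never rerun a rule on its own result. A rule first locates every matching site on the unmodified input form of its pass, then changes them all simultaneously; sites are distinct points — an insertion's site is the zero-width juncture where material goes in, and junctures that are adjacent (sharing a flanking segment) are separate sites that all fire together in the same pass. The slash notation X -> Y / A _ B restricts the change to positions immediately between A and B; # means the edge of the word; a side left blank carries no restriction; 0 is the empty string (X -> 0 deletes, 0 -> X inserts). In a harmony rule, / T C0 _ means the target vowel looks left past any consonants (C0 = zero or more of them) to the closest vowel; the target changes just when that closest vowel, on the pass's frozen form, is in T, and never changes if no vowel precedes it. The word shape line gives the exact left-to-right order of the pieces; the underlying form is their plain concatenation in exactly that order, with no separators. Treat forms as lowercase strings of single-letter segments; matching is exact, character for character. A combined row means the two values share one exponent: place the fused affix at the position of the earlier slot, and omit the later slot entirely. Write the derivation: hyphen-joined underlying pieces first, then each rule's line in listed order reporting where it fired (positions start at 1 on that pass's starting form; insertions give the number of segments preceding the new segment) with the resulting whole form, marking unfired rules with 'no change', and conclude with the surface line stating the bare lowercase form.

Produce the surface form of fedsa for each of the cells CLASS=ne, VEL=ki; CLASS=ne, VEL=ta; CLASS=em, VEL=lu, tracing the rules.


cell CLASS=ne, VEL=ki:
underlying: fedsa-l-be
1. e -> o, i -> u / B C0 _: fires at position(s) 8: fedsalbo
2. 0 -> a / C _ C: inserts after position(s) 3, 6: fedasalabo
surface: fedasalabo

cell CLASS=ne, VEL=ta:
underlying: fedsa-l-bb
1. e -> o, i -> u / B C0 _: no change
2. 0 -> a / C _ C: inserts after position(s) 3, 6, 7: fedasalabab
surface: fedasalabab

cell CLASS=em, VEL=lu:
underlying: fedsa-dad-mus
1. e -> o, i -> u / B C0 _: no change
2. 0 -> a / C _ C: inserts after position(s) 3, 8: fedasadadamus
surface: fedasadadamus
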